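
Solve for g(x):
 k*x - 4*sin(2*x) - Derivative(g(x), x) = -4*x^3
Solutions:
 g(x) = C1 + k*x^2/2 + x^4 + 2*cos(2*x)


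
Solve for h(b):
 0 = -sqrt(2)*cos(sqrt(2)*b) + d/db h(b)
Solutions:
 h(b) = C1 + sin(sqrt(2)*b)


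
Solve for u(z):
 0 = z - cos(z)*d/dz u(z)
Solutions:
 u(z) = C1 + Integral(z/cos(z), z)


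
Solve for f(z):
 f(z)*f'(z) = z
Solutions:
 f(z) = -sqrt(C1 + z^2)
 f(z) = sqrt(C1 + z^2)


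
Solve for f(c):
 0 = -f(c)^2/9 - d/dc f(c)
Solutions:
 f(c) = 9/(C1 + c)


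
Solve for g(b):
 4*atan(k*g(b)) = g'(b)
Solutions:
 Integral(1/atan(_y*k), (_y, g(b))) = C1 + 4*b


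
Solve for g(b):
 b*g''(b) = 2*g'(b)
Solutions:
 g(b) = C1 + C2*b^3


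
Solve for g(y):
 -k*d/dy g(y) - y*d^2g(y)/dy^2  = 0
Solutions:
 g(y) = C1 + y^(1 - re(k))*(C2*sin(log(y)*Abs(im(k))) + C3*cos(log(y)*im(k)))


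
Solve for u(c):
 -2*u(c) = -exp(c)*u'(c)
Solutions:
 u(c) = C1*exp(-2*exp(-c))


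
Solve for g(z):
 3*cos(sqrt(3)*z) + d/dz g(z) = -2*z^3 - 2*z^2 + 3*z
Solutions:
 g(z) = C1 - z^4/2 - 2*z^3/3 + 3*z^2/2 - sqrt(3)*sin(sqrt(3)*z)


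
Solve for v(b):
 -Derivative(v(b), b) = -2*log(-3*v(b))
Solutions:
 -Integral(1/(log(-_y) + log(3)), (_y, v(b)))/2 = C1 - b


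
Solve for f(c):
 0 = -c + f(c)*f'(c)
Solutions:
 f(c) = -sqrt(C1 + c^2)
 f(c) = sqrt(C1 + c^2)


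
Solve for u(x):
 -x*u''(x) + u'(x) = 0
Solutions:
 u(x) = C1 + C2*x^2


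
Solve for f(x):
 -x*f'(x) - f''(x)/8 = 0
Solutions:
 f(x) = C1 + C2*erf(2*x)


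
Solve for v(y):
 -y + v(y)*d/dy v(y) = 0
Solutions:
 v(y) = -sqrt(C1 + y^2)
 v(y) = sqrt(C1 + y^2)


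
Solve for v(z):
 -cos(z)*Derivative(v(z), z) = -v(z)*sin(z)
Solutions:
 v(z) = C1/cos(z)


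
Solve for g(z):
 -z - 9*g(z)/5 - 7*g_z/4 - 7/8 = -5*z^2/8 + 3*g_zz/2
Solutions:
 g(z) = 25*z^2/72 - 1595*z/1296 + (C1*sin(sqrt(3095)*z/60) + C2*cos(sqrt(3095)*z/60))*exp(-7*z/12) + 6145/46656


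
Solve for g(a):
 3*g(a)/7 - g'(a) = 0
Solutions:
 g(a) = C1*exp(3*a/7)


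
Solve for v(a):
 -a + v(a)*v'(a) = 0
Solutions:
 v(a) = -sqrt(C1 + a^2)
 v(a) = sqrt(C1 + a^2)


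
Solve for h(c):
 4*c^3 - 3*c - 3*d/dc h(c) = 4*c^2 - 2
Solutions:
 h(c) = C1 + c^4/3 - 4*c^3/9 - c^2/2 + 2*c/3


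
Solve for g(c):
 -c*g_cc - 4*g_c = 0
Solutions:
 g(c) = C1 + C2/c^3


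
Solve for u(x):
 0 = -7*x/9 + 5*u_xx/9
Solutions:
 u(x) = C1 + C2*x + 7*x^3/30


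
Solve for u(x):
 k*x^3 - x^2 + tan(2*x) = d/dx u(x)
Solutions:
 u(x) = C1 + k*x^4/4 - x^3/3 - log(cos(2*x))/2


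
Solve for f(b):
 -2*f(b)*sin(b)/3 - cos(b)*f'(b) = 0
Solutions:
 f(b) = C1*cos(b)^(2/3)


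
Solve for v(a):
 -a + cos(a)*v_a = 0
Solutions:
 v(a) = C1 + Integral(a/cos(a), a)


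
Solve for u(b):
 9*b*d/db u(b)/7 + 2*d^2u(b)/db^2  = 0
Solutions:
 u(b) = C1 + C2*erf(3*sqrt(7)*b/14)


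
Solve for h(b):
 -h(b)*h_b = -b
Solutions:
 h(b) = -sqrt(C1 + b^2)
 h(b) = sqrt(C1 + b^2)


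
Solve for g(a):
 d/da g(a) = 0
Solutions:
 g(a) = C1


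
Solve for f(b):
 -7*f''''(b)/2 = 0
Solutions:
 f(b) = C1 + C2*b + C3*b^2 + C4*b^3


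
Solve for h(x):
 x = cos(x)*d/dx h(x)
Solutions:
 h(x) = C1 + Integral(x/cos(x), x)


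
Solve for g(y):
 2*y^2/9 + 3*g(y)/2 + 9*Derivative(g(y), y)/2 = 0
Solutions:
 g(y) = C1*exp(-y/3) - 4*y^2/27 + 8*y/9 - 8/3


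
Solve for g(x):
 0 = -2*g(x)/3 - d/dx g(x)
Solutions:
 g(x) = C1*exp(-2*x/3)


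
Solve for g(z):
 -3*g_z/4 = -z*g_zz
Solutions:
 g(z) = C1 + C2*z^(7/4)


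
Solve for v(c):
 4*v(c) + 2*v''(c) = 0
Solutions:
 v(c) = C1*sin(sqrt(2)*c) + C2*cos(sqrt(2)*c)


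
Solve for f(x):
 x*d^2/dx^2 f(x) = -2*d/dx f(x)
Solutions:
 f(x) = C1 + C2/x


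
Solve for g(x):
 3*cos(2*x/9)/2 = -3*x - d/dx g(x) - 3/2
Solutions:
 g(x) = C1 - 3*x^2/2 - 3*x/2 - 27*sin(x/9)*cos(x/9)/2


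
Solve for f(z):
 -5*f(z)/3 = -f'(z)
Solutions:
 f(z) = C1*exp(5*z/3)


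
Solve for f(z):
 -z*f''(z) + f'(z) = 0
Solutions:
 f(z) = C1 + C2*z^2


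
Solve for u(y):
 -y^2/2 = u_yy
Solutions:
 u(y) = C1 + C2*y - y^4/24


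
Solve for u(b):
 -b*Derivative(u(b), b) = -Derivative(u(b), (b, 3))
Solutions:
 u(b) = C1 + Integral(C2*airyai(b) + C3*airybi(b), b)


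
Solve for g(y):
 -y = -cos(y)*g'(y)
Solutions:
 g(y) = C1 + Integral(y/cos(y), y)


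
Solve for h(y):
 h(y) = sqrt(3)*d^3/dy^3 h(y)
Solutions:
 h(y) = C3*exp(3^(5/6)*y/3) + (C1*sin(3^(1/3)*y/2) + C2*cos(3^(1/3)*y/2))*exp(-3^(5/6)*y/6)


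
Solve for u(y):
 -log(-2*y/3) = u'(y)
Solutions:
 u(y) = C1 - y*log(-y) + y*(-log(2) + 1 + log(3))


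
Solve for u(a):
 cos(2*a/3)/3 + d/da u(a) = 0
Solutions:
 u(a) = C1 - sin(2*a/3)/2


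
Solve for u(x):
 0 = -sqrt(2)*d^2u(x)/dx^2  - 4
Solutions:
 u(x) = C1 + C2*x - sqrt(2)*x^2


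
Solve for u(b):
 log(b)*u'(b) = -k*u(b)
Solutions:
 u(b) = C1*exp(-k*li(b))


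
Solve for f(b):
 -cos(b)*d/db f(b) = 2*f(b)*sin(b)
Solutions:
 f(b) = C1*cos(b)^2


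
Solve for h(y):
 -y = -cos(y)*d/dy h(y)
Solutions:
 h(y) = C1 + Integral(y/cos(y), y)


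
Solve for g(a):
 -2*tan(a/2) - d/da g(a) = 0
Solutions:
 g(a) = C1 + 4*log(cos(a/2))


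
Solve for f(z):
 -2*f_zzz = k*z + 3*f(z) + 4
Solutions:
 f(z) = C3*exp(-2^(2/3)*3^(1/3)*z/2) - k*z/3 + (C1*sin(2^(2/3)*3^(5/6)*z/4) + C2*cos(2^(2/3)*3^(5/6)*z/4))*exp(2^(2/3)*3^(1/3)*z/4) - 4/3


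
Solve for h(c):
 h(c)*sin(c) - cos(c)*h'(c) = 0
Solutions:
 h(c) = C1/cos(c)


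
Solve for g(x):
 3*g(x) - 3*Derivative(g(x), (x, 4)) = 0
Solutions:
 g(x) = C1*exp(-x) + C2*exp(x) + C3*sin(x) + C4*cos(x)


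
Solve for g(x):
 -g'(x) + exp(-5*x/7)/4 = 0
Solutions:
 g(x) = C1 - 7*exp(-5*x/7)/20


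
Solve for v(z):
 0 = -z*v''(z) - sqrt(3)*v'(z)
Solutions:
 v(z) = C1 + C2*z^(1 - sqrt(3))


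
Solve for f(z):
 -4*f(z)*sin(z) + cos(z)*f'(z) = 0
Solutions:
 f(z) = C1/cos(z)^4


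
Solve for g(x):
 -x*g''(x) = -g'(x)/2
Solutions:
 g(x) = C1 + C2*x^(3/2)


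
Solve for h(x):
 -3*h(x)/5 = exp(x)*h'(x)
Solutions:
 h(x) = C1*exp(3*exp(-x)/5)


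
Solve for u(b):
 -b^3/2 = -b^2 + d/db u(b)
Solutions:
 u(b) = C1 - b^4/8 + b^3/3


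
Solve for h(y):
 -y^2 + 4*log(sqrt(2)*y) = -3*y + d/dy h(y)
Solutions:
 h(y) = C1 - y^3/3 + 3*y^2/2 + 4*y*log(y) - 4*y + y*log(4)


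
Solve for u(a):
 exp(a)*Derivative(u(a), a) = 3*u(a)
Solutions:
 u(a) = C1*exp(-3*exp(-a))


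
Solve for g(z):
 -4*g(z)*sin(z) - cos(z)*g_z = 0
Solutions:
 g(z) = C1*cos(z)^4


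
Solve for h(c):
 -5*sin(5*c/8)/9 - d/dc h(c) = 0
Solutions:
 h(c) = C1 + 8*cos(5*c/8)/9


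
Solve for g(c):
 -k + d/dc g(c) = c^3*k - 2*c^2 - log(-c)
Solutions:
 g(c) = C1 + c^4*k/4 - 2*c^3/3 + c*(k + 1) - c*log(-c)


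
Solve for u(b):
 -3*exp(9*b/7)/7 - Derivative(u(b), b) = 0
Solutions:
 u(b) = C1 - exp(9*b/7)/3


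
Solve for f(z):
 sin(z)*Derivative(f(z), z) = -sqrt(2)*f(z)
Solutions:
 f(z) = C1*(cos(z) + 1)^(sqrt(2)/2)/(cos(z) - 1)^(sqrt(2)/2)


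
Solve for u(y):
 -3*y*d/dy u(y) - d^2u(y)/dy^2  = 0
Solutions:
 u(y) = C1 + C2*erf(sqrt(6)*y/2)


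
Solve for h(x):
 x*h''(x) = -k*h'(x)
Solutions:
 h(x) = C1 + x^(1 - re(k))*(C2*sin(log(x)*Abs(im(k))) + C3*cos(log(x)*im(k)))


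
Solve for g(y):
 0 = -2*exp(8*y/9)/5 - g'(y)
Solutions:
 g(y) = C1 - 9*exp(8*y/9)/20


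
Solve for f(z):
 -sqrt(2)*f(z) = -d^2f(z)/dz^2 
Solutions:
 f(z) = C1*exp(-2^(1/4)*z) + C2*exp(2^(1/4)*z)


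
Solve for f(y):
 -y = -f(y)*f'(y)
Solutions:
 f(y) = -sqrt(C1 + y^2)
 f(y) = sqrt(C1 + y^2)


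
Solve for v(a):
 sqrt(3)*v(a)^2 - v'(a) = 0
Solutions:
 v(a) = -1/(C1 + sqrt(3)*a)


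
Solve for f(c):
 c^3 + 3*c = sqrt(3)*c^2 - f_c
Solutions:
 f(c) = C1 - c^4/4 + sqrt(3)*c^3/3 - 3*c^2/2


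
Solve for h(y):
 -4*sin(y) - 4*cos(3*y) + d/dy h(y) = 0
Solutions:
 h(y) = C1 + 4*sin(3*y)/3 - 4*cos(y)


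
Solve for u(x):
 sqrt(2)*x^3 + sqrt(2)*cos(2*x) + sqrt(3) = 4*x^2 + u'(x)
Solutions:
 u(x) = C1 + sqrt(2)*x^4/4 - 4*x^3/3 + sqrt(3)*x + sqrt(2)*sin(2*x)/2


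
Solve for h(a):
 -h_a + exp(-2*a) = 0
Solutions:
 h(a) = C1 - exp(-2*a)/2


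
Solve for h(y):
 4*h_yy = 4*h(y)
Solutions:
 h(y) = C1*exp(-y) + C2*exp(y)


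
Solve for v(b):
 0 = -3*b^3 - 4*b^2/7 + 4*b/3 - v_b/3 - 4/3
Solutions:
 v(b) = C1 - 9*b^4/4 - 4*b^3/7 + 2*b^2 - 4*b


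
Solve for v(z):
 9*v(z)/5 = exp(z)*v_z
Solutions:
 v(z) = C1*exp(-9*exp(-z)/5)


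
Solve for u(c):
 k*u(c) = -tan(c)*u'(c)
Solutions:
 u(c) = C1*exp(-k*log(sin(c)))


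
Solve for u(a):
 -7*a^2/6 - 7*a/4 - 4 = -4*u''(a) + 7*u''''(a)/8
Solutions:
 u(a) = C1 + C2*a + C3*exp(-4*sqrt(14)*a/7) + C4*exp(4*sqrt(14)*a/7) + 7*a^4/288 + 7*a^3/96 + 433*a^2/768


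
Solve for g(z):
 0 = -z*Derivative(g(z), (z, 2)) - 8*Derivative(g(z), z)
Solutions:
 g(z) = C1 + C2/z^7


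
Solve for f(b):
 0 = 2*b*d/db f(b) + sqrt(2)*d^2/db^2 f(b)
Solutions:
 f(b) = C1 + C2*erf(2^(3/4)*b/2)


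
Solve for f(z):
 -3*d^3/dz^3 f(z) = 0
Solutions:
 f(z) = C1 + C2*z + C3*z^2


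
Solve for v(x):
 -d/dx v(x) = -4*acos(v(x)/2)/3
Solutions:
 Integral(1/acos(_y/2), (_y, v(x))) = C1 + 4*x/3


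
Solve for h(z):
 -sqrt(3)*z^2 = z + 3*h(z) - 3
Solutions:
 h(z) = -sqrt(3)*z^2/3 - z/3 + 1


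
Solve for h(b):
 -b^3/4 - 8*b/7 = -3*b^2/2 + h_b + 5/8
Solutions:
 h(b) = C1 - b^4/16 + b^3/2 - 4*b^2/7 - 5*b/8


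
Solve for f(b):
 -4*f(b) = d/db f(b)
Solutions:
 f(b) = C1*exp(-4*b)


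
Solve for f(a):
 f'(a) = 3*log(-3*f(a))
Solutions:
 -Integral(1/(log(-_y) + log(3)), (_y, f(a)))/3 = C1 - a


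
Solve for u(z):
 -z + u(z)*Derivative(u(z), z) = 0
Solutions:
 u(z) = -sqrt(C1 + z^2)
 u(z) = sqrt(C1 + z^2)


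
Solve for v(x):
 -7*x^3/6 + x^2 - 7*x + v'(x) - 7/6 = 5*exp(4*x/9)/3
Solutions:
 v(x) = C1 + 7*x^4/24 - x^3/3 + 7*x^2/2 + 7*x/6 + 15*exp(4*x/9)/4


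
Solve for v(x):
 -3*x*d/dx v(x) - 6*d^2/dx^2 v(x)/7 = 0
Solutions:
 v(x) = C1 + C2*erf(sqrt(7)*x/2)


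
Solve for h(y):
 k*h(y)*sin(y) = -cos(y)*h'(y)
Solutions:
 h(y) = C1*exp(k*log(cos(y)))


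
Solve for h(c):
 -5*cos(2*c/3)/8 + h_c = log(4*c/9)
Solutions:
 h(c) = C1 + c*log(c) - 2*c*log(3) - c + 2*c*log(2) + 15*sin(2*c/3)/16


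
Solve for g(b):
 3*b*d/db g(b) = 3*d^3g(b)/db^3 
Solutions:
 g(b) = C1 + Integral(C2*airyai(b) + C3*airybi(b), b)


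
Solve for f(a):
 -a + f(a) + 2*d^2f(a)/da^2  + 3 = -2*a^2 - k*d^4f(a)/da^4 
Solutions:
 f(a) = C1*exp(-a*sqrt((-sqrt(1 - k) - 1)/k)) + C2*exp(a*sqrt((-sqrt(1 - k) - 1)/k)) + C3*exp(-a*sqrt((sqrt(1 - k) - 1)/k)) + C4*exp(a*sqrt((sqrt(1 - k) - 1)/k)) - 2*a^2 + a + 5


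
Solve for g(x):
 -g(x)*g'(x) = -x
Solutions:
 g(x) = -sqrt(C1 + x^2)
 g(x) = sqrt(C1 + x^2)


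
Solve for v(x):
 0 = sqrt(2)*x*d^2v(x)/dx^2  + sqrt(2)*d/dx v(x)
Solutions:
 v(x) = C1 + C2*log(x)


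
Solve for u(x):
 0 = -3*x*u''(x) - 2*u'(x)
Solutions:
 u(x) = C1 + C2*x^(1/3)


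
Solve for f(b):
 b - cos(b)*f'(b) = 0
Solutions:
 f(b) = C1 + Integral(b/cos(b), b)


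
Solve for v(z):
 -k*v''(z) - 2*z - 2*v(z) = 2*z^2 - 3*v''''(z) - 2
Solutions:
 v(z) = C1*exp(-sqrt(6)*z*sqrt(k - sqrt(k^2 + 24))/6) + C2*exp(sqrt(6)*z*sqrt(k - sqrt(k^2 + 24))/6) + C3*exp(-sqrt(6)*z*sqrt(k + sqrt(k^2 + 24))/6) + C4*exp(sqrt(6)*z*sqrt(k + sqrt(k^2 + 24))/6) + k - z^2 - z + 1


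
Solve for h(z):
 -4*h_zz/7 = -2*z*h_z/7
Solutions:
 h(z) = C1 + C2*erfi(z/2)


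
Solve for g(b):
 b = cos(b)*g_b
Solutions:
 g(b) = C1 + Integral(b/cos(b), b)


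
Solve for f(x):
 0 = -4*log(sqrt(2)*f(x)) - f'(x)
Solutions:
 Integral(1/(2*log(_y) + log(2)), (_y, f(x)))/2 = C1 - x


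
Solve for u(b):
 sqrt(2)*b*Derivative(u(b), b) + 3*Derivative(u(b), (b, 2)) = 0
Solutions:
 u(b) = C1 + C2*erf(2^(3/4)*sqrt(3)*b/6)


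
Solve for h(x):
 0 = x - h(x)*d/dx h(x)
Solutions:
 h(x) = -sqrt(C1 + x^2)
 h(x) = sqrt(C1 + x^2)


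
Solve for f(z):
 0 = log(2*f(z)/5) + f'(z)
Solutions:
 Integral(1/(log(_y) - log(5) + log(2)), (_y, f(z))) = C1 - z


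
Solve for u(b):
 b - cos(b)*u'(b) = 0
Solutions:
 u(b) = C1 + Integral(b/cos(b), b)


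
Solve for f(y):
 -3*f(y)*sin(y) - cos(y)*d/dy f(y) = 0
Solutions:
 f(y) = C1*cos(y)^3


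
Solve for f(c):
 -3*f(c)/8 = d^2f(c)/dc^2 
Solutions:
 f(c) = C1*sin(sqrt(6)*c/4) + C2*cos(sqrt(6)*c/4)


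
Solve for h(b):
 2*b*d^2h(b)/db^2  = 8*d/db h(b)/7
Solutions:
 h(b) = C1 + C2*b^(11/7)


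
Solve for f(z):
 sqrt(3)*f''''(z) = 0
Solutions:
 f(z) = C1 + C2*z + C3*z^2 + C4*z^3


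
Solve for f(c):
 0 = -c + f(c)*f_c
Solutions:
 f(c) = -sqrt(C1 + c^2)
 f(c) = sqrt(C1 + c^2)


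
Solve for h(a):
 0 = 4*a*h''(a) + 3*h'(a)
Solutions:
 h(a) = C1 + C2*a^(1/4)


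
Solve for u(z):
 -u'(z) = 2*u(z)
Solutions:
 u(z) = C1*exp(-2*z)


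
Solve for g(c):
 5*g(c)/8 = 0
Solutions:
 g(c) = 0


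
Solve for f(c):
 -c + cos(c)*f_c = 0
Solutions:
 f(c) = C1 + Integral(c/cos(c), c)


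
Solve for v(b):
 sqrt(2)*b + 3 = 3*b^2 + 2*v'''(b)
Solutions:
 v(b) = C1 + C2*b + C3*b^2 - b^5/40 + sqrt(2)*b^4/48 + b^3/4


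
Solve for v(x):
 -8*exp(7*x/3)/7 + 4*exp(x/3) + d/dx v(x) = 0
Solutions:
 v(x) = C1 + 24*exp(7*x/3)/49 - 12*exp(x/3)


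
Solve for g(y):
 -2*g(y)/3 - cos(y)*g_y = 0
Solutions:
 g(y) = C1*(sin(y) - 1)^(1/3)/(sin(y) + 1)^(1/3)


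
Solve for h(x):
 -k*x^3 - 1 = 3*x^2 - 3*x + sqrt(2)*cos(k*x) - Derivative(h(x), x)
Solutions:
 h(x) = C1 + k*x^4/4 + x^3 - 3*x^2/2 + x + sqrt(2)*sin(k*x)/k


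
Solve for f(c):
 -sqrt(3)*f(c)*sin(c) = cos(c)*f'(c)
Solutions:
 f(c) = C1*cos(c)^(sqrt(3))


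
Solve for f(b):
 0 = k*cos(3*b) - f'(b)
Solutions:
 f(b) = C1 + k*sin(3*b)/3


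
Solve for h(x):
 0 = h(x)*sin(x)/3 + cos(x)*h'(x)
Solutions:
 h(x) = C1*cos(x)^(1/3)


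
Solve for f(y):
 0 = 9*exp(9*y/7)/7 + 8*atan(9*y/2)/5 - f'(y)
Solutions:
 f(y) = C1 + 8*y*atan(9*y/2)/5 + exp(9*y/7) - 8*log(81*y^2 + 4)/45


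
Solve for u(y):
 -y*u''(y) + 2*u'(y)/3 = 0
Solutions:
 u(y) = C1 + C2*y^(5/3)


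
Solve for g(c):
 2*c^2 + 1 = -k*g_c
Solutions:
 g(c) = C1 - 2*c^3/(3*k) - c/k


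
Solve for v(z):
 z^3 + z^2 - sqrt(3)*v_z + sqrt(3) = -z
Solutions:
 v(z) = C1 + sqrt(3)*z^4/12 + sqrt(3)*z^3/9 + sqrt(3)*z^2/6 + z


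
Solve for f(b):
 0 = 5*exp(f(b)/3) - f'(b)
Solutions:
 f(b) = 3*log(-1/(C1 + 5*b)) + 3*log(3)


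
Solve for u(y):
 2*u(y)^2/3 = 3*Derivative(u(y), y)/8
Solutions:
 u(y) = -9/(C1 + 16*y)


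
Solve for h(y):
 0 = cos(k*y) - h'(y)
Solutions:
 h(y) = C1 + sin(k*y)/k


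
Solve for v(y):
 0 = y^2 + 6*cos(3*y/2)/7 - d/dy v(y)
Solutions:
 v(y) = C1 + y^3/3 + 4*sin(3*y/2)/7


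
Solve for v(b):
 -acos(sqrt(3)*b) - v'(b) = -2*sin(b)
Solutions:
 v(b) = C1 - b*acos(sqrt(3)*b) + sqrt(3)*sqrt(1 - 3*b^2)/3 - 2*cos(b)


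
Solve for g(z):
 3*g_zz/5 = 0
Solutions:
 g(z) = C1 + C2*z


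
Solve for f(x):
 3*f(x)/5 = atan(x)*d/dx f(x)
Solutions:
 f(x) = C1*exp(3*Integral(1/atan(x), x)/5)


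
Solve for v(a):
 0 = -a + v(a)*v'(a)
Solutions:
 v(a) = -sqrt(C1 + a^2)
 v(a) = sqrt(C1 + a^2)


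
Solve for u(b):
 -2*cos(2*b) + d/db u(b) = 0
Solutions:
 u(b) = C1 + sin(2*b)


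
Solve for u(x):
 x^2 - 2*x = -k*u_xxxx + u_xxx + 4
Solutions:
 u(x) = C1 + C2*x + C3*x^2 + C4*exp(x/k) + x^5/60 + x^4*(k - 1)/12 + x^3*(k^2 - k - 2)/3


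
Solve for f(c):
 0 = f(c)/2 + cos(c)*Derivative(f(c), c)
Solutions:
 f(c) = C1*(sin(c) - 1)^(1/4)/(sin(c) + 1)^(1/4)


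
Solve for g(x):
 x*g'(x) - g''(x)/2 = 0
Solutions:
 g(x) = C1 + C2*erfi(x)


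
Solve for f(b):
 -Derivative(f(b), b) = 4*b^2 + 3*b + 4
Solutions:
 f(b) = C1 - 4*b^3/3 - 3*b^2/2 - 4*b


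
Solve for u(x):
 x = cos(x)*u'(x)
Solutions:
 u(x) = C1 + Integral(x/cos(x), x)


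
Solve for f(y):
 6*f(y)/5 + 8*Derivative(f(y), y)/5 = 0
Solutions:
 f(y) = C1*exp(-3*y/4)


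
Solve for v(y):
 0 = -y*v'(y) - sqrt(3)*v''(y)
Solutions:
 v(y) = C1 + C2*erf(sqrt(2)*3^(3/4)*y/6)


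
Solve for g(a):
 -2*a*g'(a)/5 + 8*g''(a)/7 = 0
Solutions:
 g(a) = C1 + C2*erfi(sqrt(70)*a/20)


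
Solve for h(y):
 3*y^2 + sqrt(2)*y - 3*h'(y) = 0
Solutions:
 h(y) = C1 + y^3/3 + sqrt(2)*y^2/6


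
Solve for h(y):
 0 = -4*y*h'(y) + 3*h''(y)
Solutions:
 h(y) = C1 + C2*erfi(sqrt(6)*y/3)


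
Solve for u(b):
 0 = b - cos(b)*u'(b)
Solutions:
 u(b) = C1 + Integral(b/cos(b), b)


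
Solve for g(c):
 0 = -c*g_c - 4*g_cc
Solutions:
 g(c) = C1 + C2*erf(sqrt(2)*c/4)


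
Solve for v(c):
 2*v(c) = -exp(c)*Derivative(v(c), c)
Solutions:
 v(c) = C1*exp(2*exp(-c))


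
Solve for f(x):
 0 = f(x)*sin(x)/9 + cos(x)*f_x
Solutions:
 f(x) = C1*cos(x)^(1/9)


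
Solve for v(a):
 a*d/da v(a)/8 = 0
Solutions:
 v(a) = C1


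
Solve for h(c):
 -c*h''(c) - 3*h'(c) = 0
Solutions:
 h(c) = C1 + C2/c^2


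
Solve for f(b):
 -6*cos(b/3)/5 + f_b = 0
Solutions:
 f(b) = C1 + 18*sin(b/3)/5


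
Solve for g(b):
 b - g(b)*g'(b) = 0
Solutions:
 g(b) = -sqrt(C1 + b^2)
 g(b) = sqrt(C1 + b^2)


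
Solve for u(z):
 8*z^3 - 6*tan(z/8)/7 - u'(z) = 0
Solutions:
 u(z) = C1 + 2*z^4 + 48*log(cos(z/8))/7


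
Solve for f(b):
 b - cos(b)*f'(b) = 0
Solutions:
 f(b) = C1 + Integral(b/cos(b), b)


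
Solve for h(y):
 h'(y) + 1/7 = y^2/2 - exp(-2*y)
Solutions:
 h(y) = C1 + y^3/6 - y/7 + exp(-2*y)/2


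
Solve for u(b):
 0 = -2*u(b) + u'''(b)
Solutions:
 u(b) = C3*exp(2^(1/3)*b) + (C1*sin(2^(1/3)*sqrt(3)*b/2) + C2*cos(2^(1/3)*sqrt(3)*b/2))*exp(-2^(1/3)*b/2)


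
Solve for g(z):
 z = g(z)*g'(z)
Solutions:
 g(z) = -sqrt(C1 + z^2)
 g(z) = sqrt(C1 + z^2)


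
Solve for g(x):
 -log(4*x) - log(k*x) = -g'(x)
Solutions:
 g(x) = C1 + x*(log(k) - 2 + 2*log(2)) + 2*x*log(x)


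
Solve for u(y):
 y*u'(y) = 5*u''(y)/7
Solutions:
 u(y) = C1 + C2*erfi(sqrt(70)*y/10)


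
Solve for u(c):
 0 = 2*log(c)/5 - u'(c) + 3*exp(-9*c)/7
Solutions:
 u(c) = C1 + 2*c*log(c)/5 - 2*c/5 - exp(-9*c)/21


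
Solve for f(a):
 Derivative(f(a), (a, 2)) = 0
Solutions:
 f(a) = C1 + C2*a


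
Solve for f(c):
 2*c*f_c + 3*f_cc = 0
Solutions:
 f(c) = C1 + C2*erf(sqrt(3)*c/3)


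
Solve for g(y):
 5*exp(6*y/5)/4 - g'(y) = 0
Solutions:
 g(y) = C1 + 25*exp(6*y/5)/24


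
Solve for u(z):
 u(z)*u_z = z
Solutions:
 u(z) = -sqrt(C1 + z^2)
 u(z) = sqrt(C1 + z^2)


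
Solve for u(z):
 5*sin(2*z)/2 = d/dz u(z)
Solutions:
 u(z) = C1 - 5*cos(2*z)/4


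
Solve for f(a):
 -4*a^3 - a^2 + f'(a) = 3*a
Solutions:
 f(a) = C1 + a^4 + a^3/3 + 3*a^2/2


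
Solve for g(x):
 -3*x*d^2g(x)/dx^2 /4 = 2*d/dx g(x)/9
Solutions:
 g(x) = C1 + C2*x^(19/27)


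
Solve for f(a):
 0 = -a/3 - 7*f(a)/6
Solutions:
 f(a) = -2*a/7


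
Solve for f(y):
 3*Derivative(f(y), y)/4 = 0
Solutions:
 f(y) = C1


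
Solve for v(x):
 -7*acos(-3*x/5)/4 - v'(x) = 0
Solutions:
 v(x) = C1 - 7*x*acos(-3*x/5)/4 - 7*sqrt(25 - 9*x^2)/12


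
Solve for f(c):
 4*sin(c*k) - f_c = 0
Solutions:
 f(c) = C1 - 4*cos(c*k)/k


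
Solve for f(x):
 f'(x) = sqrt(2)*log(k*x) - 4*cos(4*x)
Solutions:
 f(x) = C1 + sqrt(2)*x*(log(k*x) - 1) - sin(4*x)


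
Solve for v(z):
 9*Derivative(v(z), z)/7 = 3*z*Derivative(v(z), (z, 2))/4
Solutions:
 v(z) = C1 + C2*z^(19/7)


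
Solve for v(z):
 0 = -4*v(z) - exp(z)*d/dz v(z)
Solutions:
 v(z) = C1*exp(4*exp(-z))


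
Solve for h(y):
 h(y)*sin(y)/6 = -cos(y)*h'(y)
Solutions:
 h(y) = C1*cos(y)^(1/6)


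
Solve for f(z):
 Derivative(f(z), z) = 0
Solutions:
 f(z) = C1


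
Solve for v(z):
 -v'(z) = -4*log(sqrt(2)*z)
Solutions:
 v(z) = C1 + 4*z*log(z) - 4*z + z*log(4)


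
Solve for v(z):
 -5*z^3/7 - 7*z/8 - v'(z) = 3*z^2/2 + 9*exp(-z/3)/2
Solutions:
 v(z) = C1 - 5*z^4/28 - z^3/2 - 7*z^2/16 + 27*exp(-z/3)/2


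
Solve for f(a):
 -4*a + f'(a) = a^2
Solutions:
 f(a) = C1 + a^3/3 + 2*a^2


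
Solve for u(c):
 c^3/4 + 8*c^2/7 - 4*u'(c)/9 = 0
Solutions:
 u(c) = C1 + 9*c^4/64 + 6*c^3/7


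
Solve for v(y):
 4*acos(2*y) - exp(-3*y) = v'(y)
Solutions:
 v(y) = C1 + 4*y*acos(2*y) - 2*sqrt(1 - 4*y^2) + exp(-3*y)/3


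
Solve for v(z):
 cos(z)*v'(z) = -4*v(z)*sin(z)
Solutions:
 v(z) = C1*cos(z)^4


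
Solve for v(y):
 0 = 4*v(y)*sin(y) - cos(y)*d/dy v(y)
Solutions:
 v(y) = C1/cos(y)^4


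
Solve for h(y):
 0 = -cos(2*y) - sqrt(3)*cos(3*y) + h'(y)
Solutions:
 h(y) = C1 + sin(2*y)/2 + sqrt(3)*sin(3*y)/3


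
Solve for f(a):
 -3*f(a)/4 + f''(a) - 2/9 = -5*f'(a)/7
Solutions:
 f(a) = C1*exp(a*(-5 + 2*sqrt(43))/14) + C2*exp(-a*(5 + 2*sqrt(43))/14) - 8/27


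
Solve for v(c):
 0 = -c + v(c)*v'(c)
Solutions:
 v(c) = -sqrt(C1 + c^2)
 v(c) = sqrt(C1 + c^2)


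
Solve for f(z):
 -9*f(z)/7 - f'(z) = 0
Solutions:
 f(z) = C1*exp(-9*z/7)


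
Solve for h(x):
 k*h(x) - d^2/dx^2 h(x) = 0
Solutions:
 h(x) = C1*exp(-sqrt(k)*x) + C2*exp(sqrt(k)*x)


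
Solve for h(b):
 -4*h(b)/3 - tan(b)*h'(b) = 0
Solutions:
 h(b) = C1/sin(b)^(4/3)


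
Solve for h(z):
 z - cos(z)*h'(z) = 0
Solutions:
 h(z) = C1 + Integral(z/cos(z), z)


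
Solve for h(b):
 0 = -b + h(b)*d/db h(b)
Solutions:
 h(b) = -sqrt(C1 + b^2)
 h(b) = sqrt(C1 + b^2)


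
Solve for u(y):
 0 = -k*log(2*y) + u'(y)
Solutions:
 u(y) = C1 + k*y*log(y) - k*y + k*y*log(2)


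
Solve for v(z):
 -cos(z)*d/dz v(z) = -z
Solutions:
 v(z) = C1 + Integral(z/cos(z), z)


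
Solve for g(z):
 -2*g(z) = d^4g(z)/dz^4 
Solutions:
 g(z) = (C1*sin(2^(3/4)*z/2) + C2*cos(2^(3/4)*z/2))*exp(-2^(3/4)*z/2) + (C3*sin(2^(3/4)*z/2) + C4*cos(2^(3/4)*z/2))*exp(2^(3/4)*z/2)


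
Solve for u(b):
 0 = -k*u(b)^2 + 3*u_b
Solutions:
 u(b) = -3/(C1 + b*k)


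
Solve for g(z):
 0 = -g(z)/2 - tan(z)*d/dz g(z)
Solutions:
 g(z) = C1/sqrt(sin(z))


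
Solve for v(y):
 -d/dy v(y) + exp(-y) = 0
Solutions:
 v(y) = C1 - exp(-y)


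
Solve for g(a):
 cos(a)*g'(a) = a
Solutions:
 g(a) = C1 + Integral(a/cos(a), a)


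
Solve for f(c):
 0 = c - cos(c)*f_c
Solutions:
 f(c) = C1 + Integral(c/cos(c), c)


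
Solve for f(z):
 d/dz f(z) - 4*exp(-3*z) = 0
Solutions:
 f(z) = C1 - 4*exp(-3*z)/3


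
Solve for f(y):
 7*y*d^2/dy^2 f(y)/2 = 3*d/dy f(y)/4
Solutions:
 f(y) = C1 + C2*y^(17/14)


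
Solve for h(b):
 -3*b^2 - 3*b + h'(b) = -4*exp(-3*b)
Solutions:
 h(b) = C1 + b^3 + 3*b^2/2 + 4*exp(-3*b)/3


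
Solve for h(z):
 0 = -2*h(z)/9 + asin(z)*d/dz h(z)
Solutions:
 h(z) = C1*exp(2*Integral(1/asin(z), z)/9)


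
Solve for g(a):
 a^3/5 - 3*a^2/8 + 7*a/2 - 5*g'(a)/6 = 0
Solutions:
 g(a) = C1 + 3*a^4/50 - 3*a^3/20 + 21*a^2/10


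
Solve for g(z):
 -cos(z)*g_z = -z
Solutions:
 g(z) = C1 + Integral(z/cos(z), z)


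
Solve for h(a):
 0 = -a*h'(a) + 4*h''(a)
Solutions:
 h(a) = C1 + C2*erfi(sqrt(2)*a/4)


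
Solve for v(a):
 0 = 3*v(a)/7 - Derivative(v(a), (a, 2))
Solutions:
 v(a) = C1*exp(-sqrt(21)*a/7) + C2*exp(sqrt(21)*a/7)


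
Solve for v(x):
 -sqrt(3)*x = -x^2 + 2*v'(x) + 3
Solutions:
 v(x) = C1 + x^3/6 - sqrt(3)*x^2/4 - 3*x/2


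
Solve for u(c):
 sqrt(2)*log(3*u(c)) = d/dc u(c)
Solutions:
 -sqrt(2)*Integral(1/(log(_y) + log(3)), (_y, u(c)))/2 = C1 - c


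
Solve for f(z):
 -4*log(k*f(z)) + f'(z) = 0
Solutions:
 li(k*f(z))/k = C1 + 4*z


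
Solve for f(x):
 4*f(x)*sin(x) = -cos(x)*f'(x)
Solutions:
 f(x) = C1*cos(x)^4


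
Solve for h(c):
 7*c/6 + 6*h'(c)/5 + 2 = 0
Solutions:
 h(c) = C1 - 35*c^2/72 - 5*c/3


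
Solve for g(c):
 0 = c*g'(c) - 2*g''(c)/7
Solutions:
 g(c) = C1 + C2*erfi(sqrt(7)*c/2)


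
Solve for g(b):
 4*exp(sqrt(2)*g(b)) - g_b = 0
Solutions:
 g(b) = sqrt(2)*(2*log(-1/(C1 + 4*b)) - log(2))/4


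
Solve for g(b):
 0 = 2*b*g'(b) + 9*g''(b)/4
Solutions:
 g(b) = C1 + C2*erf(2*b/3)


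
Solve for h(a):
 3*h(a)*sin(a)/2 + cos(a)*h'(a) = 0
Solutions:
 h(a) = C1*cos(a)^(3/2)


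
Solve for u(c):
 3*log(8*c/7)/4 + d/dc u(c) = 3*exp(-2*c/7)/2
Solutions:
 u(c) = C1 - 3*c*log(c)/4 + 3*c*(-3*log(2) + 1 + log(7))/4 - 21*exp(-2*c/7)/4


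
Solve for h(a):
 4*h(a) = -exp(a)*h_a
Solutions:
 h(a) = C1*exp(4*exp(-a))


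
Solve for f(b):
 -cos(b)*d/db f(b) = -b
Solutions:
 f(b) = C1 + Integral(b/cos(b), b)


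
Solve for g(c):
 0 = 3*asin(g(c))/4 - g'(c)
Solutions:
 Integral(1/asin(_y), (_y, g(c))) = C1 + 3*c/4


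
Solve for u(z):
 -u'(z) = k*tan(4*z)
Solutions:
 u(z) = C1 + k*log(cos(4*z))/4


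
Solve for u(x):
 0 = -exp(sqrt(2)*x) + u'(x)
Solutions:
 u(x) = C1 + sqrt(2)*exp(sqrt(2)*x)/2


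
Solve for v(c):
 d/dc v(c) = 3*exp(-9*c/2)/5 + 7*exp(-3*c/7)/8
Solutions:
 v(c) = C1 - 2*exp(-9*c/2)/15 - 49*exp(-3*c/7)/24


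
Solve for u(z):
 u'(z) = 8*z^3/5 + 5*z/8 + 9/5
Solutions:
 u(z) = C1 + 2*z^4/5 + 5*z^2/16 + 9*z/5


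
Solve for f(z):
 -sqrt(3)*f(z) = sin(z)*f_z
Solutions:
 f(z) = C1*(cos(z) + 1)^(sqrt(3)/2)/(cos(z) - 1)^(sqrt(3)/2)


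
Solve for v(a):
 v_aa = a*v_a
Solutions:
 v(a) = C1 + C2*erfi(sqrt(2)*a/2)


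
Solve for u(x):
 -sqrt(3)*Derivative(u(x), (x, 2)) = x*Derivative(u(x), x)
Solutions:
 u(x) = C1 + C2*erf(sqrt(2)*3^(3/4)*x/6)


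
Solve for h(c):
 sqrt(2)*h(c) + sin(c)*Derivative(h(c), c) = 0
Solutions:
 h(c) = C1*(cos(c) + 1)^(sqrt(2)/2)/(cos(c) - 1)^(sqrt(2)/2)


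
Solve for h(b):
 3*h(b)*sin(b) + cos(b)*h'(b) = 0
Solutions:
 h(b) = C1*cos(b)^3


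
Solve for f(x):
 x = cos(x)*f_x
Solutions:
 f(x) = C1 + Integral(x/cos(x), x)


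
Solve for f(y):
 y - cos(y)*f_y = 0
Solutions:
 f(y) = C1 + Integral(y/cos(y), y)


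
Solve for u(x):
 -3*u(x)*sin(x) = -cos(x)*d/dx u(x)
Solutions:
 u(x) = C1/cos(x)^3


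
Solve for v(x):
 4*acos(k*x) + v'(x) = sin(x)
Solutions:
 v(x) = C1 - 4*Piecewise((x*acos(k*x) - sqrt(-k^2*x^2 + 1)/k, Ne(k, 0)), (pi*x/2, True)) - cos(x)


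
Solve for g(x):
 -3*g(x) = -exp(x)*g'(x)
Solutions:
 g(x) = C1*exp(-3*exp(-x))


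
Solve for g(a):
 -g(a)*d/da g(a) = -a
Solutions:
 g(a) = -sqrt(C1 + a^2)
 g(a) = sqrt(C1 + a^2)


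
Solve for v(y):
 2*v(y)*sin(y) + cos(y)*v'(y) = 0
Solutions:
 v(y) = C1*cos(y)^2


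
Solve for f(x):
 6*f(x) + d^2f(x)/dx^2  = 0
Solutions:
 f(x) = C1*sin(sqrt(6)*x) + C2*cos(sqrt(6)*x)


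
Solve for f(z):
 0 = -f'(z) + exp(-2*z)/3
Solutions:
 f(z) = C1 - exp(-2*z)/6


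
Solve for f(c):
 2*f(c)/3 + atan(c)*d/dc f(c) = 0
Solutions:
 f(c) = C1*exp(-2*Integral(1/atan(c), c)/3)


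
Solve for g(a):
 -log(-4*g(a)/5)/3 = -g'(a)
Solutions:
 -3*Integral(1/(log(-_y) - log(5) + 2*log(2)), (_y, g(a))) = C1 - a


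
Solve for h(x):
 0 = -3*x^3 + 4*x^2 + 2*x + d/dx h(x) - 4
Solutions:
 h(x) = C1 + 3*x^4/4 - 4*x^3/3 - x^2 + 4*x


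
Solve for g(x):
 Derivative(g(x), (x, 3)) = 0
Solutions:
 g(x) = C1 + C2*x + C3*x^2


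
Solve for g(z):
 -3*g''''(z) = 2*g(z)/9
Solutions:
 g(z) = (C1*sin(2^(3/4)*3^(1/4)*z/6) + C2*cos(2^(3/4)*3^(1/4)*z/6))*exp(-2^(3/4)*3^(1/4)*z/6) + (C3*sin(2^(3/4)*3^(1/4)*z/6) + C4*cos(2^(3/4)*3^(1/4)*z/6))*exp(2^(3/4)*3^(1/4)*z/6)


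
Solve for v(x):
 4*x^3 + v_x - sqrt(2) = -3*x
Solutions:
 v(x) = C1 - x^4 - 3*x^2/2 + sqrt(2)*x


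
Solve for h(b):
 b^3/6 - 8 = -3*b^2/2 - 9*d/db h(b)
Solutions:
 h(b) = C1 - b^4/216 - b^3/18 + 8*b/9


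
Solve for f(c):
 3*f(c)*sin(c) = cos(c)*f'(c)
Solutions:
 f(c) = C1/cos(c)^3


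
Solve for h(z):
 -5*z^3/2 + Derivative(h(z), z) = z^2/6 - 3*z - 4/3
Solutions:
 h(z) = C1 + 5*z^4/8 + z^3/18 - 3*z^2/2 - 4*z/3


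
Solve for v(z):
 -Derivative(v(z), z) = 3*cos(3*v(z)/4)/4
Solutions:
 3*z/4 - 2*log(sin(3*v(z)/4) - 1)/3 + 2*log(sin(3*v(z)/4) + 1)/3 = C1


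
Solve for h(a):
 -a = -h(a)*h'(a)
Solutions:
 h(a) = -sqrt(C1 + a^2)
 h(a) = sqrt(C1 + a^2)


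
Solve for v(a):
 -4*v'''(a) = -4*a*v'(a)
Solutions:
 v(a) = C1 + Integral(C2*airyai(a) + C3*airybi(a), a)


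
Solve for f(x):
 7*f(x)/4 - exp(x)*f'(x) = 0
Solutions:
 f(x) = C1*exp(-7*exp(-x)/4)


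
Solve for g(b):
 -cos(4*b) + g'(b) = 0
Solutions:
 g(b) = C1 + sin(4*b)/4


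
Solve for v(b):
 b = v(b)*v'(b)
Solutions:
 v(b) = -sqrt(C1 + b^2)
 v(b) = sqrt(C1 + b^2)


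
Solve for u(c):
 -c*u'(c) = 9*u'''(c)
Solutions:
 u(c) = C1 + Integral(C2*airyai(-3^(1/3)*c/3) + C3*airybi(-3^(1/3)*c/3), c)


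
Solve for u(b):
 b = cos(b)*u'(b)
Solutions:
 u(b) = C1 + Integral(b/cos(b), b)


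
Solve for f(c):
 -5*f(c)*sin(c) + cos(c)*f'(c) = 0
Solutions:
 f(c) = C1/cos(c)^5


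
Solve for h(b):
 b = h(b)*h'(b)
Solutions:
 h(b) = -sqrt(C1 + b^2)
 h(b) = sqrt(C1 + b^2)


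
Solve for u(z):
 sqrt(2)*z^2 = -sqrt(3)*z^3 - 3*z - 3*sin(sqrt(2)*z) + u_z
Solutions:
 u(z) = C1 + sqrt(3)*z^4/4 + sqrt(2)*z^3/3 + 3*z^2/2 - 3*sqrt(2)*cos(sqrt(2)*z)/2


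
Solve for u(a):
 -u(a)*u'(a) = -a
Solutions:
 u(a) = -sqrt(C1 + a^2)
 u(a) = sqrt(C1 + a^2)


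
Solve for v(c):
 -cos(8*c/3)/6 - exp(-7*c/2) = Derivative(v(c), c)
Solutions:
 v(c) = C1 - sin(8*c/3)/16 + 2*exp(-7*c/2)/7


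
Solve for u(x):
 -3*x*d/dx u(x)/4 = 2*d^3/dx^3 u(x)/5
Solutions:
 u(x) = C1 + Integral(C2*airyai(-15^(1/3)*x/2) + C3*airybi(-15^(1/3)*x/2), x)


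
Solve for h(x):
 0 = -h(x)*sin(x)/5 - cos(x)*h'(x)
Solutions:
 h(x) = C1*cos(x)^(1/5)


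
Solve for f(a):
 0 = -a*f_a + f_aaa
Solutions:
 f(a) = C1 + Integral(C2*airyai(a) + C3*airybi(a), a)


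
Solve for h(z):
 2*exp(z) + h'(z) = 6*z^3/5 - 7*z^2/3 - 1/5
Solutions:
 h(z) = C1 + 3*z^4/10 - 7*z^3/9 - z/5 - 2*exp(z)


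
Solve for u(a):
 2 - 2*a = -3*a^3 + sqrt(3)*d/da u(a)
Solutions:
 u(a) = C1 + sqrt(3)*a^4/4 - sqrt(3)*a^2/3 + 2*sqrt(3)*a/3


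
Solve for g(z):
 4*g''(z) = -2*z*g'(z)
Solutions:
 g(z) = C1 + C2*erf(z/2)


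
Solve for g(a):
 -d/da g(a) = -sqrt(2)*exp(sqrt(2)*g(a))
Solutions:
 g(a) = sqrt(2)*(2*log(-1/(C1 + sqrt(2)*a)) - log(2))/4


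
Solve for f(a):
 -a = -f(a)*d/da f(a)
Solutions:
 f(a) = -sqrt(C1 + a^2)
 f(a) = sqrt(C1 + a^2)


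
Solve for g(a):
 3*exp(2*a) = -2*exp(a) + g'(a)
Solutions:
 g(a) = C1 + 3*exp(2*a)/2 + 2*exp(a)


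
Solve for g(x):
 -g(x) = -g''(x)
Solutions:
 g(x) = C1*exp(-x) + C2*exp(x)


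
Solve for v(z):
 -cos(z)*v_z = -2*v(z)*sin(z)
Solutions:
 v(z) = C1/cos(z)^2


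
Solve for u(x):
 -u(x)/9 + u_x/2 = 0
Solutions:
 u(x) = C1*exp(2*x/9)


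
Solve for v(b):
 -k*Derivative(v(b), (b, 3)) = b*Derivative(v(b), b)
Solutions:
 v(b) = C1 + Integral(C2*airyai(b*(-1/k)^(1/3)) + C3*airybi(b*(-1/k)^(1/3)), b)


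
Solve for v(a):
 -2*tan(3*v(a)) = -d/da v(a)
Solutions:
 v(a) = -asin(C1*exp(6*a))/3 + pi/3
 v(a) = asin(C1*exp(6*a))/3


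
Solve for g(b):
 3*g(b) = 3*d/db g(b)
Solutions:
 g(b) = C1*exp(b)


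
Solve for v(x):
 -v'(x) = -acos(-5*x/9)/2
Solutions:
 v(x) = C1 + x*acos(-5*x/9)/2 + sqrt(81 - 25*x^2)/10


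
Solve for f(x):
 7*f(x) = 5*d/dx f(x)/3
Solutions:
 f(x) = C1*exp(21*x/5)


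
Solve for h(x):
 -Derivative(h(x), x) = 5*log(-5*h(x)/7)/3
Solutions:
 3*Integral(1/(log(-_y) - log(7) + log(5)), (_y, h(x)))/5 = C1 - x


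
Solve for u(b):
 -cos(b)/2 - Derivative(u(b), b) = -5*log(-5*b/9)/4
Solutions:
 u(b) = C1 + 5*b*log(-b)/4 - 5*b*log(3)/2 - 5*b/4 + 5*b*log(5)/4 - sin(b)/2


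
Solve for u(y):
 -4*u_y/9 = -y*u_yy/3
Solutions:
 u(y) = C1 + C2*y^(7/3)


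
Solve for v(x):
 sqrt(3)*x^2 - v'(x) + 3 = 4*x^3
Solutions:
 v(x) = C1 - x^4 + sqrt(3)*x^3/3 + 3*x


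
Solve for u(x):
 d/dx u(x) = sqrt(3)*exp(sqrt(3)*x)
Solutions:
 u(x) = C1 + exp(sqrt(3)*x)


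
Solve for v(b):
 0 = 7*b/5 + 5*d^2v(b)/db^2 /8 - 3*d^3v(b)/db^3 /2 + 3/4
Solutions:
 v(b) = C1 + C2*b + C3*exp(5*b/12) - 28*b^3/75 - 411*b^2/125


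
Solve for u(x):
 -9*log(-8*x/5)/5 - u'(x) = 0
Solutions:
 u(x) = C1 - 9*x*log(-x)/5 + 9*x*(-3*log(2) + 1 + log(5))/5


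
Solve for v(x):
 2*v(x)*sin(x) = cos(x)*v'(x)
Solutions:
 v(x) = C1/cos(x)^2


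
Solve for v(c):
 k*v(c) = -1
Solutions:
 v(c) = -1/k


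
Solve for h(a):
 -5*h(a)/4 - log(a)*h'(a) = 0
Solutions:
 h(a) = C1*exp(-5*li(a)/4)


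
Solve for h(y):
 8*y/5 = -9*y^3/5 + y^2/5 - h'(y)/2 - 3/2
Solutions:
 h(y) = C1 - 9*y^4/10 + 2*y^3/15 - 8*y^2/5 - 3*y


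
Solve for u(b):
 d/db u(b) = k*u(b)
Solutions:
 u(b) = C1*exp(b*k)


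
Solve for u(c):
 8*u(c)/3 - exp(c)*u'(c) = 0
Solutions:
 u(c) = C1*exp(-8*exp(-c)/3)


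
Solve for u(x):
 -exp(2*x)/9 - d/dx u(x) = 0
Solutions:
 u(x) = C1 - exp(2*x)/18


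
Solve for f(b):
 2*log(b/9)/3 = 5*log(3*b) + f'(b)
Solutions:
 f(b) = C1 - 13*b*log(b)/3 - 19*b*log(3)/3 + 13*b/3


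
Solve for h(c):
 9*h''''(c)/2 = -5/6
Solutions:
 h(c) = C1 + C2*c + C3*c^2 + C4*c^3 - 5*c^4/648


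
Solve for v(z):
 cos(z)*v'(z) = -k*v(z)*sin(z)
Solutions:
 v(z) = C1*exp(k*log(cos(z)))


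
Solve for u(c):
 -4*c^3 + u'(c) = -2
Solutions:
 u(c) = C1 + c^4 - 2*c


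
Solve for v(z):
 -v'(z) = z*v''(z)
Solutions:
 v(z) = C1 + C2*log(z)


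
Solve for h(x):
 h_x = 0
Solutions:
 h(x) = C1


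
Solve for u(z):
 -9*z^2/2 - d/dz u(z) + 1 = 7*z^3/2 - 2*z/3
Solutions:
 u(z) = C1 - 7*z^4/8 - 3*z^3/2 + z^2/3 + z


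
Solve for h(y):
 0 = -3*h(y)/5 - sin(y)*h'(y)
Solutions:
 h(y) = C1*(cos(y) + 1)^(3/10)/(cos(y) - 1)^(3/10)


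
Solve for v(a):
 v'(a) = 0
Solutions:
 v(a) = C1


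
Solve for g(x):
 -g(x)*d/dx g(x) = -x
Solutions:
 g(x) = -sqrt(C1 + x^2)
 g(x) = sqrt(C1 + x^2)


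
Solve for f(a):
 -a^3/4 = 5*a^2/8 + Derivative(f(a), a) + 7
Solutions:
 f(a) = C1 - a^4/16 - 5*a^3/24 - 7*a


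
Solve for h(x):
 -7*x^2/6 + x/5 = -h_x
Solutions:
 h(x) = C1 + 7*x^3/18 - x^2/10


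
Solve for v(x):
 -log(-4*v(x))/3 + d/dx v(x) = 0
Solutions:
 -3*Integral(1/(log(-_y) + 2*log(2)), (_y, v(x))) = C1 - x


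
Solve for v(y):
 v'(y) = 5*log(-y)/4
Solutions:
 v(y) = C1 + 5*y*log(-y)/4 - 5*y/4


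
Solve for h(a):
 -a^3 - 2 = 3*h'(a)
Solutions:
 h(a) = C1 - a^4/12 - 2*a/3


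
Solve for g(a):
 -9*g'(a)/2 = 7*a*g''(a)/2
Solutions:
 g(a) = C1 + C2/a^(2/7)


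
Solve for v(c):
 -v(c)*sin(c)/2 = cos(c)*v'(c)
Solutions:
 v(c) = C1*sqrt(cos(c))


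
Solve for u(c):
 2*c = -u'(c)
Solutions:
 u(c) = C1 - c^2


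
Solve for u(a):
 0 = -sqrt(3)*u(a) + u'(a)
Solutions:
 u(a) = C1*exp(sqrt(3)*a)


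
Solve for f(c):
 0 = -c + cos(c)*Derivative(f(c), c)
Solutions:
 f(c) = C1 + Integral(c/cos(c), c)


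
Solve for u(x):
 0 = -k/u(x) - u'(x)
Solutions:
 u(x) = -sqrt(C1 - 2*k*x)
 u(x) = sqrt(C1 - 2*k*x)


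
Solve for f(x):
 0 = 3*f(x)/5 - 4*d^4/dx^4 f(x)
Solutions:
 f(x) = C1*exp(-sqrt(2)*3^(1/4)*5^(3/4)*x/10) + C2*exp(sqrt(2)*3^(1/4)*5^(3/4)*x/10) + C3*sin(sqrt(2)*3^(1/4)*5^(3/4)*x/10) + C4*cos(sqrt(2)*3^(1/4)*5^(3/4)*x/10)


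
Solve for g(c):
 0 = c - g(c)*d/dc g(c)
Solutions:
 g(c) = -sqrt(C1 + c^2)
 g(c) = sqrt(C1 + c^2)


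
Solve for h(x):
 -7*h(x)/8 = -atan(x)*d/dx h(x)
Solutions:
 h(x) = C1*exp(7*Integral(1/atan(x), x)/8)


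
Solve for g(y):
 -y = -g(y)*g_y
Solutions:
 g(y) = -sqrt(C1 + y^2)
 g(y) = sqrt(C1 + y^2)


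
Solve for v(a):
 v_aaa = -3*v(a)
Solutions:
 v(a) = C3*exp(-3^(1/3)*a) + (C1*sin(3^(5/6)*a/2) + C2*cos(3^(5/6)*a/2))*exp(3^(1/3)*a/2)


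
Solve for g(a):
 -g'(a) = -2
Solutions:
 g(a) = C1 + 2*a


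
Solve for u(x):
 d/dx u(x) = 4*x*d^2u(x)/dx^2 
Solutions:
 u(x) = C1 + C2*x^(5/4)


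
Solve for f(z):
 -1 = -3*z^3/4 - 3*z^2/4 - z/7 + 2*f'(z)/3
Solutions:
 f(z) = C1 + 9*z^4/32 + 3*z^3/8 + 3*z^2/28 - 3*z/2


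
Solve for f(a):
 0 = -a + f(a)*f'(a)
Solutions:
 f(a) = -sqrt(C1 + a^2)
 f(a) = sqrt(C1 + a^2)


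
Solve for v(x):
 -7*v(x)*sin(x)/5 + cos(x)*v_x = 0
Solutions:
 v(x) = C1/cos(x)^(7/5)


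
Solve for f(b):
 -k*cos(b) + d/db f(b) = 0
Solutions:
 f(b) = C1 + k*sin(b)


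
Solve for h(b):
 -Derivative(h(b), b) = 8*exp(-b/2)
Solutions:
 h(b) = C1 + 16*exp(-b/2)


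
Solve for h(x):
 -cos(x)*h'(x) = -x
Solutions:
 h(x) = C1 + Integral(x/cos(x), x)


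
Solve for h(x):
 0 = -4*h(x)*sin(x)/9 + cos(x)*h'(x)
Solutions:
 h(x) = C1/cos(x)^(4/9)


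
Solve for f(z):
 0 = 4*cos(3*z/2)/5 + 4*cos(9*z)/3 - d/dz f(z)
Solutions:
 f(z) = C1 + 8*sin(3*z/2)/15 + 4*sin(9*z)/27


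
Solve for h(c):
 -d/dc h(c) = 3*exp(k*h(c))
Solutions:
 h(c) = Piecewise((log(1/(C1*k + 3*c*k))/k, Ne(k, 0)), (nan, True))
 h(c) = Piecewise((C1 - 3*c, Eq(k, 0)), (nan, True))


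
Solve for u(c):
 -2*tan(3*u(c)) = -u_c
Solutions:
 u(c) = -asin(C1*exp(6*c))/3 + pi/3
 u(c) = asin(C1*exp(6*c))/3


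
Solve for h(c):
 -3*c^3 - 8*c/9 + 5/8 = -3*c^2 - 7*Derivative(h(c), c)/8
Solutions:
 h(c) = C1 + 6*c^4/7 - 8*c^3/7 + 32*c^2/63 - 5*c/7


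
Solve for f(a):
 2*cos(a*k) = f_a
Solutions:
 f(a) = C1 + 2*sin(a*k)/k


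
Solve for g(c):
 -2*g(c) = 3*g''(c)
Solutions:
 g(c) = C1*sin(sqrt(6)*c/3) + C2*cos(sqrt(6)*c/3)


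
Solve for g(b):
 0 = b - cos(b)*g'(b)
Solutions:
 g(b) = C1 + Integral(b/cos(b), b)


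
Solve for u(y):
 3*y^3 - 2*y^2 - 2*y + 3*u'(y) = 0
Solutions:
 u(y) = C1 - y^4/4 + 2*y^3/9 + y^2/3


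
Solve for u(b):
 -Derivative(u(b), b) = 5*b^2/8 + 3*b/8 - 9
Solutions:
 u(b) = C1 - 5*b^3/24 - 3*b^2/16 + 9*b


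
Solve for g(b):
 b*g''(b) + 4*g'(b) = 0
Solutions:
 g(b) = C1 + C2/b^3


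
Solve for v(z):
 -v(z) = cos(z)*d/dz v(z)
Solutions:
 v(z) = C1*sqrt(sin(z) - 1)/sqrt(sin(z) + 1)


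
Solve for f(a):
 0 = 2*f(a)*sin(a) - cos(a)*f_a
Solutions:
 f(a) = C1/cos(a)^2


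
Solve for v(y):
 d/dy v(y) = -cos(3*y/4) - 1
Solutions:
 v(y) = C1 - y - 4*sin(3*y/4)/3


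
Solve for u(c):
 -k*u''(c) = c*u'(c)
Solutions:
 u(c) = C1 + C2*sqrt(k)*erf(sqrt(2)*c*sqrt(1/k)/2)


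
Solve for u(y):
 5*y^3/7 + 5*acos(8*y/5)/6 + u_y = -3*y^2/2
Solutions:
 u(y) = C1 - 5*y^4/28 - y^3/2 - 5*y*acos(8*y/5)/6 + 5*sqrt(25 - 64*y^2)/48


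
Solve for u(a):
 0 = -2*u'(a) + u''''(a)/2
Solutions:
 u(a) = C1 + C4*exp(2^(2/3)*a) + (C2*sin(2^(2/3)*sqrt(3)*a/2) + C3*cos(2^(2/3)*sqrt(3)*a/2))*exp(-2^(2/3)*a/2)


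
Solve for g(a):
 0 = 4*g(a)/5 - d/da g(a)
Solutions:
 g(a) = C1*exp(4*a/5)


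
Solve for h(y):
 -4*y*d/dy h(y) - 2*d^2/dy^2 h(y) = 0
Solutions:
 h(y) = C1 + C2*erf(y)


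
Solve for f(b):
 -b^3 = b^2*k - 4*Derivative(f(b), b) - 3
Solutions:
 f(b) = C1 + b^4/16 + b^3*k/12 - 3*b/4


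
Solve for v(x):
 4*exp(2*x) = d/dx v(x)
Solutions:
 v(x) = C1 + 2*exp(2*x)


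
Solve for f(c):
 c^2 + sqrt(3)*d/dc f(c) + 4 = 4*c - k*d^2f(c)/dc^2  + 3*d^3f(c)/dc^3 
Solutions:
 f(c) = C1 + C2*exp(c*(k - sqrt(k^2 + 12*sqrt(3)))/6) + C3*exp(c*(k + sqrt(k^2 + 12*sqrt(3)))/6) - sqrt(3)*c^3/9 + c^2*k/3 + 2*sqrt(3)*c^2/3 - 2*sqrt(3)*c*k^2/9 - 4*c*k/3 - 4*sqrt(3)*c/3 - 2*c


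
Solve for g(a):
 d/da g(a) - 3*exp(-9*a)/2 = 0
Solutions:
 g(a) = C1 - exp(-9*a)/6
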